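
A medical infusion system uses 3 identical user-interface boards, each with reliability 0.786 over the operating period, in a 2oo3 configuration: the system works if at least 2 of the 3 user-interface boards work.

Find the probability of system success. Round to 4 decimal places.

0.8822

R = Σ_{i=2}^{3} C(3,i) p^i (1−p)^{3−i} with p = 0.786
C(3,2)·0.786^2·0.214^1 = 0.396625
C(3,3)·0.786^3·0.214^0 = 0.485588
Sum = 0.8822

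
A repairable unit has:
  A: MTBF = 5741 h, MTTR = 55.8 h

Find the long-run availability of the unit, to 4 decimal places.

0.9904

A(A) = MTBF/(MTBF+MTTR) = 5741/(5741+55.8) = 0.9904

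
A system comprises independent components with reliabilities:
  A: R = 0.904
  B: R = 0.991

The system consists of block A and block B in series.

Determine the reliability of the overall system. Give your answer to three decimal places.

Series (A and B): 0.90400 × 0.99100 = 0.896

0.896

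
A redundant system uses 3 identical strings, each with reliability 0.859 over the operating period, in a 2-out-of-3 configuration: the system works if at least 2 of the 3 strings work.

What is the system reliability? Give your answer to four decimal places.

0.9460

R = Σ_{i=2}^{3} C(3,i) p^i (1−p)^{3−i} with p = 0.859
C(3,2)·0.859^2·0.141^1 = 0.312124
C(3,3)·0.859^3·0.141^0 = 0.633840
Sum = 0.9460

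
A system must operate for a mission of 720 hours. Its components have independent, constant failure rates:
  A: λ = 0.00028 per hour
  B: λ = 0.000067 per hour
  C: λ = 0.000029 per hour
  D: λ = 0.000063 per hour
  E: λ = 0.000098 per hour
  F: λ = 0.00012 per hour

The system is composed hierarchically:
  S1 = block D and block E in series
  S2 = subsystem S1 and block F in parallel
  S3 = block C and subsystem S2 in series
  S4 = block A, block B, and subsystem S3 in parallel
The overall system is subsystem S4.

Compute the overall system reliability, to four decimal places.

R(A) = exp(−0.00028 × 720) = 0.817422
R(B) = exp(−0.000067 × 720) = 0.952905
R(C) = exp(−0.000029 × 720) = 0.979336
R(D) = exp(−0.000063 × 720) = 0.955653
R(E) = exp(−0.000098 × 720) = 0.931872
R(F) = exp(−0.00012 × 720) = 0.917227
Series (D and E): 0.955653 × 0.931872 = 0.890546
Parallel ([0.890546] and F): 1 − (1 − 0.890546)(1 − 0.917227) = 0.990940
Series (C and [0.990940]): 0.979336 × 0.990940 = 0.970463
Parallel (A, B, and [0.970463]): 1 − (1 − 0.817422)(1 − 0.952905)(1 − 0.970463) = 0.9997

0.9997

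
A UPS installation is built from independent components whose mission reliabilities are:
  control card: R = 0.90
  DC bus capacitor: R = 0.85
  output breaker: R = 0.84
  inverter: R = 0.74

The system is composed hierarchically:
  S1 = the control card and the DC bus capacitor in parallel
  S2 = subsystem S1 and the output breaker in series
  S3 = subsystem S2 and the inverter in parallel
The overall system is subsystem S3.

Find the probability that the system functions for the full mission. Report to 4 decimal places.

0.9551

Parallel (control card and DC bus capacitor): 1 − (1 − 0.900000)(1 − 0.850000) = 0.985000
Series ([0.985000] and output breaker): 0.985000 × 0.840000 = 0.827400
Parallel ([0.827400] and inverter): 1 − (1 − 0.827400)(1 − 0.740000) = 0.9551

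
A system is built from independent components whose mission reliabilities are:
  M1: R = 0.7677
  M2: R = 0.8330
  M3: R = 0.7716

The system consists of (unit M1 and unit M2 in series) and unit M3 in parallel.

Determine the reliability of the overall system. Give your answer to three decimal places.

Series (M1 and M2): 0.76770 × 0.83300 = 0.63949
Parallel ([0.63949] and M3): 1 − (1 − 0.63949)(1 − 0.77160) = 0.918

0.918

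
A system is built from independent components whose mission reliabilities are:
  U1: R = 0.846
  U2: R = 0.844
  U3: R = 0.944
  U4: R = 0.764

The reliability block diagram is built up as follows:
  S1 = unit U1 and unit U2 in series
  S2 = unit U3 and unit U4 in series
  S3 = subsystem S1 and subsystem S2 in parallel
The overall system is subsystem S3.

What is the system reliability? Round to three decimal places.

0.920

Series (U1 and U2): 0.84600 × 0.84400 = 0.71402
Series (U3 and U4): 0.94400 × 0.76400 = 0.72122
Parallel ([0.71402] and [0.72122]): 1 − (1 − 0.71402)(1 − 0.72122) = 0.920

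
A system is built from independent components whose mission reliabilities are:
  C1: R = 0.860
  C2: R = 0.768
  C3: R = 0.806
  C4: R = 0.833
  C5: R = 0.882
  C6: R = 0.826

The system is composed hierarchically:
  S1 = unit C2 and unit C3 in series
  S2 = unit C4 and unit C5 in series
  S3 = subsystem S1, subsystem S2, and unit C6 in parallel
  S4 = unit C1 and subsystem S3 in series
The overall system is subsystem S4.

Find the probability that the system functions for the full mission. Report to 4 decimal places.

Series (C2 and C3): 0.768000 × 0.806000 = 0.619008
Series (C4 and C5): 0.833000 × 0.882000 = 0.734706
Parallel ([0.619008], [0.734706], and C6): 1 − (1 − 0.619008)(1 − 0.734706)(1 − 0.826000) = 0.982413
Series (C1 and [0.982413]): 0.860000 × 0.982413 = 0.8449

0.8449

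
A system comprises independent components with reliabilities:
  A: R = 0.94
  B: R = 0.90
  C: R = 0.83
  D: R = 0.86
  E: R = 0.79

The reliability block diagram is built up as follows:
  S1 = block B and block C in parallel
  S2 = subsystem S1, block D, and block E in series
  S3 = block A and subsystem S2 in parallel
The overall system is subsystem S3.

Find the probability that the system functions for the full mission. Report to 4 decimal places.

Parallel (B and C): 1 − (1 − 0.900000)(1 − 0.830000) = 0.983000
Series ([0.983000], D, and E): 0.983000 × 0.860000 × 0.790000 = 0.667850
Parallel (A and [0.667850]): 1 − (1 − 0.940000)(1 − 0.667850) = 0.9801

0.9801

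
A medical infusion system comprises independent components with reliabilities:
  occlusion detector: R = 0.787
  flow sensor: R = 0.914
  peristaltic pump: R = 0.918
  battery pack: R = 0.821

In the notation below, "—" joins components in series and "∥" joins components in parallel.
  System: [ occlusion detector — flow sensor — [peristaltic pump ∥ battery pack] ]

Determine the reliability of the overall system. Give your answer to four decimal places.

0.7088

Parallel (peristaltic pump and battery pack): 1 − (1 − 0.918000)(1 − 0.821000) = 0.985322
Series (occlusion detector, flow sensor, and [0.985322]): 0.787000 × 0.914000 × 0.985322 = 0.7088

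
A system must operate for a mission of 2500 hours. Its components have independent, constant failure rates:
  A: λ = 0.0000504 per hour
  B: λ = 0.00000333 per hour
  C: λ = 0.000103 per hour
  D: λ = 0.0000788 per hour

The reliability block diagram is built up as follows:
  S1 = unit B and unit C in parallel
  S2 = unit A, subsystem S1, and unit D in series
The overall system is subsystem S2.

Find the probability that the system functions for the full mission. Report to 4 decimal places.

R(A) = exp(−0.0000504 × 2500) = 0.881615
R(B) = exp(−0.00000333 × 2500) = 0.991710
R(C) = exp(−0.000103 × 2500) = 0.772982
R(D) = exp(−0.0000788 × 2500) = 0.821191
Parallel (B and C): 1 − (1 − 0.991710)(1 − 0.772982) = 0.998118
Series (A, [0.998118], and D): 0.881615 × 0.998118 × 0.821191 = 0.7226

0.7226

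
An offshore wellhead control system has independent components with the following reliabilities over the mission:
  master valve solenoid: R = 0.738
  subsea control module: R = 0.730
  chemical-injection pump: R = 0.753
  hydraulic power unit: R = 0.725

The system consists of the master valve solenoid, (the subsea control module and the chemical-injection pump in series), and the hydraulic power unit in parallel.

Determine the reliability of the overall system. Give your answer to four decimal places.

Series (subsea control module and chemical-injection pump): 0.730000 × 0.753000 = 0.549690
Parallel (master valve solenoid, [0.549690], and hydraulic power unit): 1 − (1 − 0.738000)(1 − 0.549690)(1 − 0.725000) = 0.9676

0.9676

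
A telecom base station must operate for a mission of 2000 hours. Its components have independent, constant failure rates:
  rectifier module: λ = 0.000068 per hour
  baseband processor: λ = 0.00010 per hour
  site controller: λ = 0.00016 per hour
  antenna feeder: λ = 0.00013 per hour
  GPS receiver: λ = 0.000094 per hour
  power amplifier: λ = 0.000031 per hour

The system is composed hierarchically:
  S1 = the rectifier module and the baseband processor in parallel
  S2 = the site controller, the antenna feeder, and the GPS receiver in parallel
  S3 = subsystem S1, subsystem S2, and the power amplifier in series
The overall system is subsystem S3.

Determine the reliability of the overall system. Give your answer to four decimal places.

R(rectifier module) = exp(−0.000068 × 2000) = 0.872843
R(baseband processor) = exp(−0.00010 × 2000) = 0.818731
R(site controller) = exp(−0.00016 × 2000) = 0.726149
R(antenna feeder) = exp(−0.00013 × 2000) = 0.771052
R(GPS receiver) = exp(−0.000094 × 2000) = 0.828615
R(power amplifier) = exp(−0.000031 × 2000) = 0.939883
Parallel (rectifier module and baseband processor): 1 − (1 − 0.872843)(1 − 0.818731) = 0.976950
Parallel (site controller, antenna feeder, and GPS receiver): 1 − (1 − 0.726149)(1 − 0.771052)(1 − 0.828615) = 0.989255
Series ([0.976950], [0.989255], and power amplifier): 0.976950 × 0.989255 × 0.939883 = 0.9084

0.9084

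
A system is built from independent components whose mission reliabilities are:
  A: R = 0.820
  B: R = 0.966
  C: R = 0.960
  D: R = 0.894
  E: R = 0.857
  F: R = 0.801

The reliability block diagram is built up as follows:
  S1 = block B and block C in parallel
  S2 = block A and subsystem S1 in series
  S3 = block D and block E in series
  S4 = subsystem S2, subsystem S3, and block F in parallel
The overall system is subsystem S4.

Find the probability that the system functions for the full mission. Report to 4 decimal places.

0.9916

Parallel (B and C): 1 − (1 − 0.966000)(1 − 0.960000) = 0.998640
Series (A and [0.998640]): 0.820000 × 0.998640 = 0.818885
Series (D and E): 0.894000 × 0.857000 = 0.766158
Parallel ([0.818885], [0.766158], and F): 1 − (1 − 0.818885)(1 − 0.766158)(1 − 0.801000) = 0.9916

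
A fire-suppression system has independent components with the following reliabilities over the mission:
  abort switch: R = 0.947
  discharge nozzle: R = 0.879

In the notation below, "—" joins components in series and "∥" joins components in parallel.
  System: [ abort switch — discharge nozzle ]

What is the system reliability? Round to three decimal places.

Series (abort switch and discharge nozzle): 0.94700 × 0.87900 = 0.832

0.832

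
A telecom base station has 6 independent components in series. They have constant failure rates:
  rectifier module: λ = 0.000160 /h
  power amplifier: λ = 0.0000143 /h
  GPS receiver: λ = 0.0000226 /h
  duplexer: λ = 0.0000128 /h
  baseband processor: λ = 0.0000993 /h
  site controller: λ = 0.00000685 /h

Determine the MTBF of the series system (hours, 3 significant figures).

3170

Series of exponential components: λ_sys = Σ λ_i
λ_sys = 0.000160 + 0.0000143 + 0.0000226 + 0.0000128 + 0.0000993 + 0.00000685 = 3.1585e-04 /h
MTBF = 1 / λ_sys = 3170 h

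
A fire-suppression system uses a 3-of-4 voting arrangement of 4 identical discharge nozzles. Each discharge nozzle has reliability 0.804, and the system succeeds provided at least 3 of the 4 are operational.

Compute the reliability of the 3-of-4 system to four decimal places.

R = Σ_{i=3}^{4} C(4,i) p^i (1−p)^{4−i} with p = 0.804
C(4,3)·0.804^3·0.196^1 = 0.407459
C(4,4)·0.804^4·0.196^0 = 0.417854
Sum = 0.8253

0.8253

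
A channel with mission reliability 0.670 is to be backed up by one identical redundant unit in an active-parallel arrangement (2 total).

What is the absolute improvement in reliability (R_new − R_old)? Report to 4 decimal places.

R_before = 0.670
R_after = 1 − (1 − 0.670)^2 = 0.8911
ΔR = 0.8911 − 0.670 = 0.2211

0.2211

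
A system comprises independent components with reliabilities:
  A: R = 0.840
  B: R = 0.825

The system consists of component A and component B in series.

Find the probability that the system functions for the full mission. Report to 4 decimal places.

Series (A and B): 0.840000 × 0.825000 = 0.6930

0.6930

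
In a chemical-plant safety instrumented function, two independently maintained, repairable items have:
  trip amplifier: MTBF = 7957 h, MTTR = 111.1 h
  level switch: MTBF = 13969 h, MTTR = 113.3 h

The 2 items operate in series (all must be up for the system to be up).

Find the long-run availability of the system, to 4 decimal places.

A(trip amplifier) = MTBF/(MTBF+MTTR) = 7957/(7957+111.1) = 0.986230
A(level switch) = MTBF/(MTBF+MTTR) = 13969/(13969+113.3) = 0.991954
Series availability: 0.986230 × 0.991954 = 0.9783

0.9783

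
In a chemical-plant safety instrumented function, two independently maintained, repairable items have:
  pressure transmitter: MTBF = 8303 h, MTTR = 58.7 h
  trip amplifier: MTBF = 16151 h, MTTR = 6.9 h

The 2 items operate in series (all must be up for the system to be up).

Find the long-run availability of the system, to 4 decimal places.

0.9926

A(pressure transmitter) = MTBF/(MTBF+MTTR) = 8303/(8303+58.7) = 0.992980
A(trip amplifier) = MTBF/(MTBF+MTTR) = 16151/(16151+6.9) = 0.999573
Series availability: 0.992980 × 0.999573 = 0.9926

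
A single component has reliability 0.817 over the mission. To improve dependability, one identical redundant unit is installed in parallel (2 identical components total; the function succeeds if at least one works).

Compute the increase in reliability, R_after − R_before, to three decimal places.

R_before = 0.817
R_after = 1 − (1 − 0.817)^2 = 0.967
ΔR = 0.967 − 0.817 = 0.150

0.150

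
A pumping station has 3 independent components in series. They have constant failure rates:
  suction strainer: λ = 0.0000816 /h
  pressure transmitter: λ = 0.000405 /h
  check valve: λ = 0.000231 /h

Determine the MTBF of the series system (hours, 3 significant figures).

1390

Series of exponential components: λ_sys = Σ λ_i
λ_sys = 0.0000816 + 0.000405 + 0.000231 = 7.1760e-04 /h
MTBF = 1 / λ_sys = 1390 h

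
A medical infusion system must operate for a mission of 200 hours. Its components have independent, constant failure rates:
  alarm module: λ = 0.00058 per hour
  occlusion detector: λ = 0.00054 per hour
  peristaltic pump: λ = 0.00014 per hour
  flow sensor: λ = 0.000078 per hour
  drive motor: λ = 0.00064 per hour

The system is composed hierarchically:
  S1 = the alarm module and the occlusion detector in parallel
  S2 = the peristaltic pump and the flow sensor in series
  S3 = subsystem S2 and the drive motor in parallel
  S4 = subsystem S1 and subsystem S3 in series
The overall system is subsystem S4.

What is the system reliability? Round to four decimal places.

0.9837

R(alarm module) = exp(−0.00058 × 200) = 0.890475
R(occlusion detector) = exp(−0.00054 × 200) = 0.897628
R(peristaltic pump) = exp(−0.00014 × 200) = 0.972388
R(flow sensor) = exp(−0.000078 × 200) = 0.984521
R(drive motor) = exp(−0.00064 × 200) = 0.879853
Parallel (alarm module and occlusion detector): 1 − (1 − 0.890475)(1 − 0.897628) = 0.988788
Series (peristaltic pump and flow sensor): 0.972388 × 0.984521 = 0.957336
Parallel ([0.957336] and drive motor): 1 − (1 − 0.957336)(1 − 0.879853) = 0.994874
Series ([0.988788] and [0.994874]): 0.988788 × 0.994874 = 0.9837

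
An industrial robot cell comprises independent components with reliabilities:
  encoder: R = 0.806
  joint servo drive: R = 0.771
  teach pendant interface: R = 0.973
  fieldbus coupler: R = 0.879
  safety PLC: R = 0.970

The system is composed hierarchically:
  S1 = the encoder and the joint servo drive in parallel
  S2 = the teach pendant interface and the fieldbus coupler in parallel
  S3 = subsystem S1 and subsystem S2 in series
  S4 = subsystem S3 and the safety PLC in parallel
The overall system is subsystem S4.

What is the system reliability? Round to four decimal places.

Parallel (encoder and joint servo drive): 1 − (1 − 0.806000)(1 − 0.771000) = 0.955574
Parallel (teach pendant interface and fieldbus coupler): 1 − (1 − 0.973000)(1 − 0.879000) = 0.996733
Series ([0.955574] and [0.996733]): 0.955574 × 0.996733 = 0.952452
Parallel ([0.952452] and safety PLC): 1 − (1 − 0.952452)(1 − 0.970000) = 0.9986

0.9986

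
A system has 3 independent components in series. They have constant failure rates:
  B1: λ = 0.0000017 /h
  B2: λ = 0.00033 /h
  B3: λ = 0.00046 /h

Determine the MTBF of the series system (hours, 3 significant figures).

1260

Series of exponential components: λ_sys = Σ λ_i
λ_sys = 0.0000017 + 0.00033 + 0.00046 = 7.9170e-04 /h
MTBF = 1 / λ_sys = 1260 h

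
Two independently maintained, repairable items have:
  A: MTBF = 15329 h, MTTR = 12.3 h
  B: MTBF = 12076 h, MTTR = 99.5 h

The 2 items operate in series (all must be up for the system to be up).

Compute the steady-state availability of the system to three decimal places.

0.991

A(A) = MTBF/(MTBF+MTTR) = 15329/(15329+12.3) = 0.999198
A(B) = MTBF/(MTBF+MTTR) = 12076/(12076+99.5) = 0.991828
Series availability: 0.999198 × 0.991828 = 0.991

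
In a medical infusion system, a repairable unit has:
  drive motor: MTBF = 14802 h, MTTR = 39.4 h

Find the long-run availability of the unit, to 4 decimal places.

0.9973

A(drive motor) = MTBF/(MTBF+MTTR) = 14802/(14802+39.4) = 0.9973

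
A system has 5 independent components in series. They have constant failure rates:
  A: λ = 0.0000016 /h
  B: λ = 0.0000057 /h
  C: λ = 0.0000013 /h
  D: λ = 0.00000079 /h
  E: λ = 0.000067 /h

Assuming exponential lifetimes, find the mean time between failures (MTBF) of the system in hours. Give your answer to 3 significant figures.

Series of exponential components: λ_sys = Σ λ_i
λ_sys = 0.0000016 + 0.0000057 + 0.0000013 + 0.00000079 + 0.000067 = 7.6390e-05 /h
MTBF = 1 / λ_sys = 13100 h

13100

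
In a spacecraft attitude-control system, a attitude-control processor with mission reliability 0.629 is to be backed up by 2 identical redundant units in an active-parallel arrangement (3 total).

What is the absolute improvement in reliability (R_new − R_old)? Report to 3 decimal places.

0.320

R_before = 0.629
R_after = 1 − (1 − 0.629)^3 = 0.949
ΔR = 0.949 − 0.629 = 0.320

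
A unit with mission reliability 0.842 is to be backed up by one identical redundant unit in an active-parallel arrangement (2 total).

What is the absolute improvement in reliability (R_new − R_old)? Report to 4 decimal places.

0.1330

R_before = 0.842
R_after = 1 − (1 − 0.842)^2 = 0.9750
ΔR = 0.9750 − 0.842 = 0.1330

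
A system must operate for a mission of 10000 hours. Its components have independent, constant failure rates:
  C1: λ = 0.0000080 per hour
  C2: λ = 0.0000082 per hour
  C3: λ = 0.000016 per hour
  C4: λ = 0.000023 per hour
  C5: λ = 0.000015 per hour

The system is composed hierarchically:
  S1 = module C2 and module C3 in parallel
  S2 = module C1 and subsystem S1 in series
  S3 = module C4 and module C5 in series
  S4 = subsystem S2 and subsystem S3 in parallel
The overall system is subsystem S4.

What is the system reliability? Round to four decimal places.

R(C1) = exp(−0.0000080 × 10000) = 0.923116
R(C2) = exp(−0.0000082 × 10000) = 0.921272
R(C3) = exp(−0.000016 × 10000) = 0.852144
R(C4) = exp(−0.000023 × 10000) = 0.794534
R(C5) = exp(−0.000015 × 10000) = 0.860708
Parallel (C2 and C3): 1 − (1 − 0.921272)(1 − 0.852144) = 0.988360
Series (C1 and [0.988360]): 0.923116 × 0.988360 = 0.912371
Series (C4 and C5): 0.794534 × 0.860708 = 0.683862
Parallel ([0.912371] and [0.683862]): 1 − (1 − 0.912371)(1 − 0.683862) = 0.9723

0.9723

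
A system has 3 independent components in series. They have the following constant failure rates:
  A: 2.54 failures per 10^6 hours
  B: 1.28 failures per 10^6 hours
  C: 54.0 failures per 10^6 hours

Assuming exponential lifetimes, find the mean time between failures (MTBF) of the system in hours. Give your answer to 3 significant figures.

Series of exponential components: λ_sys = Σ λ_i
λ_sys = 0.00000254 + 0.00000128 + 0.0000540 = 5.7820e-05 /h
MTBF = 1 / λ_sys = 17300 h

17300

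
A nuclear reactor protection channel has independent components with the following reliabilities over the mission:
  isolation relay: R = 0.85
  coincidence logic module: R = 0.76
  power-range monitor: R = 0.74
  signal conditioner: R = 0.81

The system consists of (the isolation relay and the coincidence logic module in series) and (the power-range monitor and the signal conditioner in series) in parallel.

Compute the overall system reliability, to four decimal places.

Series (isolation relay and coincidence logic module): 0.850000 × 0.760000 = 0.646000
Series (power-range monitor and signal conditioner): 0.740000 × 0.810000 = 0.599400
Parallel ([0.646000] and [0.599400]): 1 − (1 − 0.646000)(1 − 0.599400) = 0.8582

0.8582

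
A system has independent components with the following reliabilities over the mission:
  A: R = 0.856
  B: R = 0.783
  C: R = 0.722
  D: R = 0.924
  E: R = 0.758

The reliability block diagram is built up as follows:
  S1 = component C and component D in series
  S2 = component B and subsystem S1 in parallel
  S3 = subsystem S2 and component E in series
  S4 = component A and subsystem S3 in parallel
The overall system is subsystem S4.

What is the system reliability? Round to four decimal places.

0.9573

Series (C and D): 0.722000 × 0.924000 = 0.667128
Parallel (B and [0.667128]): 1 − (1 − 0.783000)(1 − 0.667128) = 0.927767
Series ([0.927767] and E): 0.927767 × 0.758000 = 0.703247
Parallel (A and [0.703247]): 1 − (1 − 0.856000)(1 − 0.703247) = 0.9573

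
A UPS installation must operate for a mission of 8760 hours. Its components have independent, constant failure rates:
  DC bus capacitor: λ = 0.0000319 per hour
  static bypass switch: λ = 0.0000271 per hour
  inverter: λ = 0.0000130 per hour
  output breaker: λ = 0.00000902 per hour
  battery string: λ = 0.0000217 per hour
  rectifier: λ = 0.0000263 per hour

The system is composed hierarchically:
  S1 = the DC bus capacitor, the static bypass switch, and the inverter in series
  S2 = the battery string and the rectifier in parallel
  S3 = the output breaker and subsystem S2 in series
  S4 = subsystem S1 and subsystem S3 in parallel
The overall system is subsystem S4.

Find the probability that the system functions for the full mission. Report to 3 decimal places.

0.949

R(DC bus capacitor) = exp(−0.0000319 × 8760) = 0.75620
R(static bypass switch) = exp(−0.0000271 × 8760) = 0.78868
R(inverter) = exp(−0.0000130 × 8760) = 0.89237
R(output breaker) = exp(−0.00000902 × 8760) = 0.92403
R(battery string) = exp(−0.0000217 × 8760) = 0.82688
R(rectifier) = exp(−0.0000263 × 8760) = 0.79423
Series (DC bus capacitor, static bypass switch, and inverter): 0.75620 × 0.78868 × 0.89237 = 0.53221
Parallel (battery string and rectifier): 1 − (1 − 0.82688)(1 − 0.79423) = 0.96438
Series (output breaker and [0.96438]): 0.92403 × 0.96438 = 0.89112
Parallel ([0.53221] and [0.89112]): 1 − (1 − 0.53221)(1 − 0.89112) = 0.949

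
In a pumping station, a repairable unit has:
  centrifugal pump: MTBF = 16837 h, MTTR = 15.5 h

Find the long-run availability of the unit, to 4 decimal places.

A(centrifugal pump) = MTBF/(MTBF+MTTR) = 16837/(16837+15.5) = 0.9991

0.9991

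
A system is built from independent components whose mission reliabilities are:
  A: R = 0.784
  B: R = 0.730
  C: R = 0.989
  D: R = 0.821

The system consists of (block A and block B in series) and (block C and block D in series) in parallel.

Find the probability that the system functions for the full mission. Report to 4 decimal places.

0.9196

Series (A and B): 0.784000 × 0.730000 = 0.572320
Series (C and D): 0.989000 × 0.821000 = 0.811969
Parallel ([0.572320] and [0.811969]): 1 − (1 − 0.572320)(1 − 0.811969) = 0.9196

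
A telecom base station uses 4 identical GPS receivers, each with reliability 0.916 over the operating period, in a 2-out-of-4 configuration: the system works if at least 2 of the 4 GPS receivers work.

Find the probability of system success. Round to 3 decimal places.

R = Σ_{i=2}^{4} C(4,i) p^i (1−p)^{4−i} with p = 0.916
C(4,2)·0.916^2·0.084^2 = 0.03552
C(4,3)·0.916^3·0.084^1 = 0.25824
C(4,4)·0.916^4·0.084^0 = 0.70401
Sum = 0.998

0.998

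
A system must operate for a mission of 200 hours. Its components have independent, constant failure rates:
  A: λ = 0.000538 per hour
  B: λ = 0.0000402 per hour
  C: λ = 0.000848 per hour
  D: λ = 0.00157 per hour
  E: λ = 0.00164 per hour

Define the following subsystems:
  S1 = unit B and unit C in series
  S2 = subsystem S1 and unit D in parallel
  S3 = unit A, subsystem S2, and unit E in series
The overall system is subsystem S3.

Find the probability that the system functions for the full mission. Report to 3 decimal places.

0.619

R(A) = exp(−0.000538 × 200) = 0.89799
R(B) = exp(−0.0000402 × 200) = 0.99199
R(C) = exp(−0.000848 × 200) = 0.84400
R(D) = exp(−0.00157 × 200) = 0.73052
R(E) = exp(−0.00164 × 200) = 0.72036
Series (B and C): 0.99199 × 0.84400 = 0.83724
Parallel ([0.83724] and D): 1 − (1 − 0.83724)(1 − 0.73052) = 0.95614
Series (A, [0.95614], and E): 0.89799 × 0.95614 × 0.72036 = 0.619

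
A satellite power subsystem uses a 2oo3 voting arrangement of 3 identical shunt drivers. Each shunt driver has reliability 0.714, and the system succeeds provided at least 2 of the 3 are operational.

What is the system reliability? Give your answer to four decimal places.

0.8014

R = Σ_{i=2}^{3} C(3,i) p^i (1−p)^{3−i} with p = 0.714
C(3,2)·0.714^2·0.286^1 = 0.437405
C(3,3)·0.714^3·0.286^0 = 0.363994
Sum = 0.8014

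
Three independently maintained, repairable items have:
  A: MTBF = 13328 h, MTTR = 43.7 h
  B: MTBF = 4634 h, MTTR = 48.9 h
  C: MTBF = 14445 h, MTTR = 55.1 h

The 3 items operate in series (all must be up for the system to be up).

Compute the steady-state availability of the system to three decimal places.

A(A) = MTBF/(MTBF+MTTR) = 13328/(13328+43.7) = 0.996732
A(B) = MTBF/(MTBF+MTTR) = 4634/(4634+48.9) = 0.989558
A(C) = MTBF/(MTBF+MTTR) = 14445/(14445+55.1) = 0.996200
Series availability: 0.996732 × 0.989558 × 0.996200 = 0.983

0.983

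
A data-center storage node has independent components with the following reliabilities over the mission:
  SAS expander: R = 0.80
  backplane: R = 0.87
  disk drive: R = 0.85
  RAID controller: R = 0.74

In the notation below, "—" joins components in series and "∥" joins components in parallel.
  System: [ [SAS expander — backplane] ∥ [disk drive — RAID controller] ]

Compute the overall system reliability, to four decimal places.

Series (SAS expander and backplane): 0.800000 × 0.870000 = 0.696000
Series (disk drive and RAID controller): 0.850000 × 0.740000 = 0.629000
Parallel ([0.696000] and [0.629000]): 1 − (1 − 0.696000)(1 − 0.629000) = 0.8872

0.8872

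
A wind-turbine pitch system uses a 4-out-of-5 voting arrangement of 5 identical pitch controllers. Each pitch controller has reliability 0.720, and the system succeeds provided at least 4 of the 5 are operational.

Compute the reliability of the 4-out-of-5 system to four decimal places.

0.5697

R = Σ_{i=4}^{5} C(5,i) p^i (1−p)^{5−i} with p = 0.720
C(5,4)·0.720^4·0.280^1 = 0.376234
C(5,5)·0.720^5·0.280^0 = 0.193492
Sum = 0.5697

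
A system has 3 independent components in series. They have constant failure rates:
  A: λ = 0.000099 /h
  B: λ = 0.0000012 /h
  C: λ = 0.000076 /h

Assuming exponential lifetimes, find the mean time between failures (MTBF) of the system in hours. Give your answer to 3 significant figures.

Series of exponential components: λ_sys = Σ λ_i
λ_sys = 0.000099 + 0.0000012 + 0.000076 = 1.7620e-04 /h
MTBF = 1 / λ_sys = 5680 h

5680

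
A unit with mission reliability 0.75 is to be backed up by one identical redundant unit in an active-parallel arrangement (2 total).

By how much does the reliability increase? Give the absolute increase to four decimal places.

0.1875

R_before = 0.75
R_after = 1 − (1 − 0.75)^2 = 0.9375
ΔR = 0.9375 − 0.75 = 0.1875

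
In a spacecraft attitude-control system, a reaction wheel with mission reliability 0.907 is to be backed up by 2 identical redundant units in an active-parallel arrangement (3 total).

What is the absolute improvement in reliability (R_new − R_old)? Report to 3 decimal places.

R_before = 0.907
R_after = 1 − (1 − 0.907)^3 = 0.999
ΔR = 0.999 − 0.907 = 0.092

0.092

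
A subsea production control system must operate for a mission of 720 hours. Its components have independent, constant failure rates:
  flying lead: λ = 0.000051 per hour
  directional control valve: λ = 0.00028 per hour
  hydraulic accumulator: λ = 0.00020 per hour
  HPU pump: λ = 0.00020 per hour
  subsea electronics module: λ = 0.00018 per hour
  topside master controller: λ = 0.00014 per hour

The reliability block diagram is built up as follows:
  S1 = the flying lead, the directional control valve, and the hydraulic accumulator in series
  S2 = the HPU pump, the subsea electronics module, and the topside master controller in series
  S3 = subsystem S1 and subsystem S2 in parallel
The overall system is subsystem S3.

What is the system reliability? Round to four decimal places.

0.9008

R(flying lead) = exp(−0.000051 × 720) = 0.963946
R(directional control valve) = exp(−0.00028 × 720) = 0.817422
R(hydraulic accumulator) = exp(−0.00020 × 720) = 0.865888
R(HPU pump) = exp(−0.00020 × 720) = 0.865888
R(subsea electronics module) = exp(−0.00018 × 720) = 0.878447
R(topside master controller) = exp(−0.00014 × 720) = 0.904114
Series (flying lead, directional control valve, and hydraulic accumulator): 0.963946 × 0.817422 × 0.865888 = 0.682277
Series (HPU pump, subsea electronics module, and topside master controller): 0.865888 × 0.878447 × 0.904114 = 0.687702
Parallel ([0.682277] and [0.687702]): 1 − (1 − 0.682277)(1 − 0.687702) = 0.9008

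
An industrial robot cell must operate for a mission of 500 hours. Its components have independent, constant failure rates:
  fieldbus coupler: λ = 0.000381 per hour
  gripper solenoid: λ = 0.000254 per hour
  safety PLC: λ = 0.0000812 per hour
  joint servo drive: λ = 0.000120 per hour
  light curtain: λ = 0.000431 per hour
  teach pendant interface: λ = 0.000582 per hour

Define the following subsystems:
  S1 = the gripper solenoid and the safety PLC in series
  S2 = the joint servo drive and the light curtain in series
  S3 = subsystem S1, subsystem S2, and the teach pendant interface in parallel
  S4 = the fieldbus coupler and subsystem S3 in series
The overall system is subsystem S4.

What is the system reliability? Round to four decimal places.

0.8188

R(fieldbus coupler) = exp(−0.000381 × 500) = 0.826546
R(gripper solenoid) = exp(−0.000254 × 500) = 0.880734
R(safety PLC) = exp(−0.0000812 × 500) = 0.960213
R(joint servo drive) = exp(−0.000120 × 500) = 0.941765
R(light curtain) = exp(−0.000431 × 500) = 0.806138
R(teach pendant interface) = exp(−0.000582 × 500) = 0.747516
Series (gripper solenoid and safety PLC): 0.880734 × 0.960213 = 0.845692
Series (joint servo drive and light curtain): 0.941765 × 0.806138 = 0.759193
Parallel ([0.845692], [0.759193], and teach pendant interface): 1 − (1 − 0.845692)(1 − 0.759193)(1 − 0.747516) = 0.990618
Series (fieldbus coupler and [0.990618]): 0.826546 × 0.990618 = 0.8188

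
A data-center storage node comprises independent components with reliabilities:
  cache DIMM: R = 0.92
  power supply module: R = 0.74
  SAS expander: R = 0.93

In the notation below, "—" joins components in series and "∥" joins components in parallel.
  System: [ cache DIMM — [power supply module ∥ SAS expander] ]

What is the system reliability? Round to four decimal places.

0.9033

Parallel (power supply module and SAS expander): 1 − (1 − 0.740000)(1 − 0.930000) = 0.981800
Series (cache DIMM and [0.981800]): 0.920000 × 0.981800 = 0.9033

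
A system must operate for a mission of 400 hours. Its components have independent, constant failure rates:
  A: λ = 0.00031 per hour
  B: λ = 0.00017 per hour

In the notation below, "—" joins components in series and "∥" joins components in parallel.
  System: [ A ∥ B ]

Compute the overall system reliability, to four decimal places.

R(A) = exp(−0.00031 × 400) = 0.883380
R(B) = exp(−0.00017 × 400) = 0.934260
Parallel (A and B): 1 − (1 − 0.883380)(1 − 0.934260) = 0.9923

0.9923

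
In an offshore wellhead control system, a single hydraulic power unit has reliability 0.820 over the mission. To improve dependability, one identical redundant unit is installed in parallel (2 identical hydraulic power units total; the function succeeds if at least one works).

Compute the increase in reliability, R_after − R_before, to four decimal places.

0.1476

R_before = 0.820
R_after = 1 − (1 − 0.820)^2 = 0.9676
ΔR = 0.9676 − 0.820 = 0.1476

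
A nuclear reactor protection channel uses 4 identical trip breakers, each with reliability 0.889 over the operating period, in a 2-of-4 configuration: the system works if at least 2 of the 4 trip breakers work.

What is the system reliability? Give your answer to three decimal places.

R = Σ_{i=2}^{4} C(4,i) p^i (1−p)^{4−i} with p = 0.889
C(4,2)·0.889^2·0.111^2 = 0.05843
C(4,3)·0.889^3·0.111^1 = 0.31195
C(4,4)·0.889^4·0.111^0 = 0.62461
Sum = 0.995

0.995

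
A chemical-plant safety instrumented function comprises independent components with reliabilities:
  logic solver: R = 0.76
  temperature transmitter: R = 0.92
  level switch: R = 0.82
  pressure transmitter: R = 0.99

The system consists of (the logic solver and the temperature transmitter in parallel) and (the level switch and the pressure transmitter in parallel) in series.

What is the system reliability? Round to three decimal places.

Parallel (logic solver and temperature transmitter): 1 − (1 − 0.76000)(1 − 0.92000) = 0.98080
Parallel (level switch and pressure transmitter): 1 − (1 − 0.82000)(1 − 0.99000) = 0.99820
Series ([0.98080] and [0.99820]): 0.98080 × 0.99820 = 0.979

0.979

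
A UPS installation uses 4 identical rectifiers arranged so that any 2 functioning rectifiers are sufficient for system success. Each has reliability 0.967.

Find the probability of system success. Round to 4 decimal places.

R = Σ_{i=2}^{4} C(4,i) p^i (1−p)^{4−i} with p = 0.967
C(4,2)·0.967^2·0.033^2 = 0.006110
C(4,3)·0.967^3·0.033^1 = 0.119359
C(4,4)·0.967^4·0.033^0 = 0.874391
Sum = 0.9999

0.9999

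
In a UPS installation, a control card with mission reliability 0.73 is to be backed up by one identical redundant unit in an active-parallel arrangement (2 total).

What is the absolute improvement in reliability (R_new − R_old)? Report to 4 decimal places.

R_before = 0.73
R_after = 1 − (1 − 0.73)^2 = 0.9271
ΔR = 0.9271 − 0.73 = 0.1971

0.1971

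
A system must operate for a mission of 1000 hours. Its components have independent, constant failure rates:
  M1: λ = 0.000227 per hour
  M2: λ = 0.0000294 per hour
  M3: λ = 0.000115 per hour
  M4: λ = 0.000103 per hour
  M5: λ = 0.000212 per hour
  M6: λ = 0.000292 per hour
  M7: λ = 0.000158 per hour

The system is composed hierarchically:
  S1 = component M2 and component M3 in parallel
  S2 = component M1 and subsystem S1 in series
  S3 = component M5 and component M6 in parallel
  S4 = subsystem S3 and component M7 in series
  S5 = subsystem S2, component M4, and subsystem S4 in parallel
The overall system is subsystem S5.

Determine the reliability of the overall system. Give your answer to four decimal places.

R(M1) = exp(−0.000227 × 1000) = 0.796921
R(M2) = exp(−0.0000294 × 1000) = 0.971028
R(M3) = exp(−0.000115 × 1000) = 0.891366
R(M4) = exp(−0.000103 × 1000) = 0.902127
R(M5) = exp(−0.000212 × 1000) = 0.808965
R(M6) = exp(−0.000292 × 1000) = 0.746769
R(M7) = exp(−0.000158 × 1000) = 0.853850
Parallel (M2 and M3): 1 − (1 − 0.971028)(1 − 0.891366) = 0.996853
Series (M1 and [0.996853]): 0.796921 × 0.996853 = 0.794413
Parallel (M5 and M6): 1 − (1 − 0.808965)(1 − 0.746769) = 0.951624
Series ([0.951624] and M7): 0.951624 × 0.853850 = 0.812544
Parallel ([0.794413], M4, and [0.812544]): 1 − (1 − 0.794413)(1 − 0.902127)(1 − 0.812544) = 0.9962

0.9962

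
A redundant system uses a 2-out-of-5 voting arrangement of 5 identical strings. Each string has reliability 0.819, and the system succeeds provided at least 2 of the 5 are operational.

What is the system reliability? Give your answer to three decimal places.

0.995

R = Σ_{i=2}^{5} C(5,i) p^i (1−p)^{5−i} with p = 0.819
C(5,2)·0.819^2·0.181^3 = 0.03977
C(5,3)·0.819^3·0.181^2 = 0.17997
C(5,4)·0.819^4·0.181^1 = 0.40718
C(5,5)·0.819^5·0.181^0 = 0.36848
Sum = 0.995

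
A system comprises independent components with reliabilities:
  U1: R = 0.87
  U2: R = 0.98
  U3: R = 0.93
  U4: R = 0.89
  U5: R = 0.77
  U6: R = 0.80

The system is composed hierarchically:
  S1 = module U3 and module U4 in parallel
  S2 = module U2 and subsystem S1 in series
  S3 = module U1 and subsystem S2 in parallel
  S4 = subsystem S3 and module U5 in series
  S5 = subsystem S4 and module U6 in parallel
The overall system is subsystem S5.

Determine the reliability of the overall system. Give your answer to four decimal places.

0.9534

Parallel (U3 and U4): 1 − (1 − 0.930000)(1 − 0.890000) = 0.992300
Series (U2 and [0.992300]): 0.980000 × 0.992300 = 0.972454
Parallel (U1 and [0.972454]): 1 − (1 − 0.870000)(1 − 0.972454) = 0.996419
Series ([0.996419] and U5): 0.996419 × 0.770000 = 0.767243
Parallel ([0.767243] and U6): 1 − (1 − 0.767243)(1 − 0.800000) = 0.9534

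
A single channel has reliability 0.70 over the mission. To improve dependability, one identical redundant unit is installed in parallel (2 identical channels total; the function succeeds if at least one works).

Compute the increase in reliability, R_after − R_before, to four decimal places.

0.2100

R_before = 0.70
R_after = 1 − (1 − 0.70)^2 = 0.9100
ΔR = 0.9100 − 0.70 = 0.2100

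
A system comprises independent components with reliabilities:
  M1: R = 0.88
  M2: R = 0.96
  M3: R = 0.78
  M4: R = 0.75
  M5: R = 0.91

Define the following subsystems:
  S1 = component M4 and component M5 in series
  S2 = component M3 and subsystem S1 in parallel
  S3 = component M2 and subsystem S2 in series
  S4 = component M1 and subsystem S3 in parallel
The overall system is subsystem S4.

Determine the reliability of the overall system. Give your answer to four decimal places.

Series (M4 and M5): 0.750000 × 0.910000 = 0.682500
Parallel (M3 and [0.682500]): 1 − (1 − 0.780000)(1 − 0.682500) = 0.930150
Series (M2 and [0.930150]): 0.960000 × 0.930150 = 0.892944
Parallel (M1 and [0.892944]): 1 − (1 − 0.880000)(1 − 0.892944) = 0.9872

0.9872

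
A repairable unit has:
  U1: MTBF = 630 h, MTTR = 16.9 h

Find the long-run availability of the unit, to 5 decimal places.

A(U1) = MTBF/(MTBF+MTTR) = 630/(630+16.9) = 0.97388

0.97388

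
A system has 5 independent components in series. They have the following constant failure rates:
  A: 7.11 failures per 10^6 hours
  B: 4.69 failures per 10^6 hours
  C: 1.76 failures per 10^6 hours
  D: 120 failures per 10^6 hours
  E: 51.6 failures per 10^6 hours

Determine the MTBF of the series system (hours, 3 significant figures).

Series of exponential components: λ_sys = Σ λ_i
λ_sys = 0.00000711 + 0.00000469 + 0.00000176 + 0.000120 + 0.0000516 = 1.8516e-04 /h
MTBF = 1 / λ_sys = 5400 h

5400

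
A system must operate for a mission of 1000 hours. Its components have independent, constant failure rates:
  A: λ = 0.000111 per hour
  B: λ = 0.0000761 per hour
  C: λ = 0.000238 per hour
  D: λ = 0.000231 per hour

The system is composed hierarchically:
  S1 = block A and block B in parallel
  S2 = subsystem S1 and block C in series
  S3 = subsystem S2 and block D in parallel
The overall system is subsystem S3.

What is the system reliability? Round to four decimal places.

0.9551

R(A) = exp(−0.000111 × 1000) = 0.894939
R(B) = exp(−0.0000761 × 1000) = 0.926724
R(C) = exp(−0.000238 × 1000) = 0.788203
R(D) = exp(−0.000231 × 1000) = 0.793739
Parallel (A and B): 1 − (1 − 0.894939)(1 − 0.926724) = 0.992302
Series ([0.992302] and C): 0.992302 × 0.788203 = 0.782135
Parallel ([0.782135] and D): 1 − (1 − 0.782135)(1 − 0.793739) = 0.9551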